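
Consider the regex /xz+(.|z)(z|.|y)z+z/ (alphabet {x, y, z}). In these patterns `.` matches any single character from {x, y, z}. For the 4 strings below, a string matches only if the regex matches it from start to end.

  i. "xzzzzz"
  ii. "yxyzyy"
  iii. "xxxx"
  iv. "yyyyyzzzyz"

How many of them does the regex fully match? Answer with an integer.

1

i. "xzzzzz" → match
ii. "yxyzyy" → no match — must start with "xz"
iii. "xxxx" → no match — must start with "xz"
iv. "yyyyyzzzyz" → no match — must start with "xz"
Total matched: 1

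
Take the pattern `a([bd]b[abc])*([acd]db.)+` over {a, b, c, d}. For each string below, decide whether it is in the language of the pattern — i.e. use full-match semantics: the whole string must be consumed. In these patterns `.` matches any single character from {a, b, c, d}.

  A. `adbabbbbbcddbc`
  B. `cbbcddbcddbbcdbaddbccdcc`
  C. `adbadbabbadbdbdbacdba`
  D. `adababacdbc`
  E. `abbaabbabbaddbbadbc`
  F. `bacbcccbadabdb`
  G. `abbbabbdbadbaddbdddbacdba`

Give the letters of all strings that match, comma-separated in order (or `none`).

A → match
B → no match — must start with `a`
C → no match
D → no match
E → no match
F → no match — must start with `a`
G → no match

A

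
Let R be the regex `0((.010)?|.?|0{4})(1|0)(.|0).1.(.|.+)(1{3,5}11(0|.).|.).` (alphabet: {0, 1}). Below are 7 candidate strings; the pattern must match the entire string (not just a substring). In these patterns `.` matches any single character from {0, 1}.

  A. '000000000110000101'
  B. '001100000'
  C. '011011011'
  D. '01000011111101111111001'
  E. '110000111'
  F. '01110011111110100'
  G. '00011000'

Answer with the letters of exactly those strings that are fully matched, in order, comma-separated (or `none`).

C

A → no match
B → no match
C → match
D → no match
E → no match — must start with '0'
F → no match
G → no match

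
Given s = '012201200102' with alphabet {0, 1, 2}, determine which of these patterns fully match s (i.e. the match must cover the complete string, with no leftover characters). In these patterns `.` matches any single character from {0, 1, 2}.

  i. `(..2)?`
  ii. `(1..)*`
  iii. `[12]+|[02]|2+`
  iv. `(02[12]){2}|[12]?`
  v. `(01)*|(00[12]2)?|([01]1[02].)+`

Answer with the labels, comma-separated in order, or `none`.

v

i → no match
ii → no match
iii → no match
iv → no match
v → match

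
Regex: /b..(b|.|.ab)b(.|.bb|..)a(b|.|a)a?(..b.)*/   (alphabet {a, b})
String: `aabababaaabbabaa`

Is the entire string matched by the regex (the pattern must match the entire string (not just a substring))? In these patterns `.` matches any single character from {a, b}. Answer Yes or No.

Every match must start with `b`, but `aabababaaabbabaa` does not.

No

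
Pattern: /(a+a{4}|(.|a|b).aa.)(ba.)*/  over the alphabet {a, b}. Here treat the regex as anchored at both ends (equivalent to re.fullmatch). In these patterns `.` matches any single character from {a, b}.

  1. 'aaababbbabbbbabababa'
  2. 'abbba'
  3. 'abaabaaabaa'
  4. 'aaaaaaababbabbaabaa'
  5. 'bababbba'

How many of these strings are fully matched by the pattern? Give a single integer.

1 → no match
2. 'abbba' → no match
3. 'abaabaaabaa' → no match
4 → match
5. 'bababbba' → no match
Total matched: 1

1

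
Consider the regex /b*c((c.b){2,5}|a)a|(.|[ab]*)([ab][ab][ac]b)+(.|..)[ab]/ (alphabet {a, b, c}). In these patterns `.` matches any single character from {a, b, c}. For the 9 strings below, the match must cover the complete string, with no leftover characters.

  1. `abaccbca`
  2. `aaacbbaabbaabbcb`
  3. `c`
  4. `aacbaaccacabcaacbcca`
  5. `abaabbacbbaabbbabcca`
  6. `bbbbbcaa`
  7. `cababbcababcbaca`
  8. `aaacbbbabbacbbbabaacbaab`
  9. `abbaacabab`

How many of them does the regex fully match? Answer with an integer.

4

1 → no match
2 → match
3 → no match
4 → no match
5 → match
6 → match
7 → no match
8 → match
9 → no match
Total matched: 4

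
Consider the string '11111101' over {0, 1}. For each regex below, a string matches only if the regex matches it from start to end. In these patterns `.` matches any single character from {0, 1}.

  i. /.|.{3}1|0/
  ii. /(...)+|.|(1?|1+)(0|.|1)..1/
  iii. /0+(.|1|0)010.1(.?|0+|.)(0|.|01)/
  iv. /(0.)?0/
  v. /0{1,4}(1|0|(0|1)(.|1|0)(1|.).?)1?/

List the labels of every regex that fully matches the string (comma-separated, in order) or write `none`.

i → no match
ii → match
iii → no match — must start with '0'
iv → no match — must end with '0'
v → no match — must start with '0'

ii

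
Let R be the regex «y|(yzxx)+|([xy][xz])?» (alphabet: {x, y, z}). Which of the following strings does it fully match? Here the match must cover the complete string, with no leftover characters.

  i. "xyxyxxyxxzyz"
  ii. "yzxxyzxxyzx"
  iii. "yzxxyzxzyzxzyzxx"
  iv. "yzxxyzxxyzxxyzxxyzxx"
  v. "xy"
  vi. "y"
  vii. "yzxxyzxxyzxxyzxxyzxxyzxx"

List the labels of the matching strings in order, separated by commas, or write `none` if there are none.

iv, vi, vii

i → no match
ii → no match
iii → no match
iv → match
v → no match
vi → match
vii → match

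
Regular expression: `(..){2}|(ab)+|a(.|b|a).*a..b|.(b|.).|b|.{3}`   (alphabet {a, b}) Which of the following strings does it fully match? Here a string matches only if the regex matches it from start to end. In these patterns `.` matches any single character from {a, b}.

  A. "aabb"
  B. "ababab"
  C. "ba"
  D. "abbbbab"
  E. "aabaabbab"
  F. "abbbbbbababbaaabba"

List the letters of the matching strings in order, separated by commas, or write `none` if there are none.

A, B

A → match
B → match
C → no match
D → no match
E → no match
F → no match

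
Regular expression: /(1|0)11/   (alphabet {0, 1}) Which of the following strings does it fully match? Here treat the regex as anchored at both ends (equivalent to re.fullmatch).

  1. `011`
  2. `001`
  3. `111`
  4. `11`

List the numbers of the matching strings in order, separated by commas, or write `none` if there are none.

1, 3

1 → match
2 → no match — must end with `11`
3 → match
4 → no match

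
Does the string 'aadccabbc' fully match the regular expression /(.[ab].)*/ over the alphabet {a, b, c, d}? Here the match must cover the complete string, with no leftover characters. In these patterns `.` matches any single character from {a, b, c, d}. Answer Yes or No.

No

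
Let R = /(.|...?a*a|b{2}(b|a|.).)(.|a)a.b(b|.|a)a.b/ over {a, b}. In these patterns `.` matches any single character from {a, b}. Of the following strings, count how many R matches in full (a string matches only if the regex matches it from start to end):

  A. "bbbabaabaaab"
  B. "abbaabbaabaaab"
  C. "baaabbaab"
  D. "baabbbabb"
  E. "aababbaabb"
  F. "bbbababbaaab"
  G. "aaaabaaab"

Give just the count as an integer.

5

A → match
B → no match
C → match
D → match
E → no match
F → match
G → match
Total matched: 5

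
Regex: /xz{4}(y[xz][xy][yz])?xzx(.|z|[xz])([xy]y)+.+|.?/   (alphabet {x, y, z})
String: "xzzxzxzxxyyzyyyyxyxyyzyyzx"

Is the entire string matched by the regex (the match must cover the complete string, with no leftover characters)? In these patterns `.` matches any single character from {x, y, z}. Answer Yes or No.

No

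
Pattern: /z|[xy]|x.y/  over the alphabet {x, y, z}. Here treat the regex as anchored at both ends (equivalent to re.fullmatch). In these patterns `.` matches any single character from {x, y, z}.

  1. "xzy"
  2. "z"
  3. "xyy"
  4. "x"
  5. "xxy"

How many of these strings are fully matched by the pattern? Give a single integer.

1 → match
2 → match
3 → match
4 → match
5 → match
Total matched: 5

5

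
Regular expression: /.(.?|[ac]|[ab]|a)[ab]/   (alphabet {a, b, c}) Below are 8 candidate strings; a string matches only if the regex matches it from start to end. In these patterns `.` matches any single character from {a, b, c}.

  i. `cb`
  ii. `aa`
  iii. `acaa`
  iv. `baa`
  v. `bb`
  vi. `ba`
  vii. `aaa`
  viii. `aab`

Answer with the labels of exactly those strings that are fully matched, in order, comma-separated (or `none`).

i, ii, iv, v, vi, vii, viii

i → match
ii → match
iii → no match
iv → match
v → match
vi → match
vii → match
viii → match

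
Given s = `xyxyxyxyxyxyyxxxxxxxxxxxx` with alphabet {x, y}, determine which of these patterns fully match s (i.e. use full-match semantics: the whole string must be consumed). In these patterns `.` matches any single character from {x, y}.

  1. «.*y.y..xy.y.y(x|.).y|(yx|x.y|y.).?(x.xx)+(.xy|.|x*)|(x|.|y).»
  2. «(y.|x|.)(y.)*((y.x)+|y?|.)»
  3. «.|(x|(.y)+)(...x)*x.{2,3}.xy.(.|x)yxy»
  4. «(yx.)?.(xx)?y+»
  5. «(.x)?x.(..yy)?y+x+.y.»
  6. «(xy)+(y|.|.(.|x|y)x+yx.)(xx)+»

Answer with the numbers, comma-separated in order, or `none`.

1 → no match
2 → no match
3 → no match
4 → no match — must end with `y`
5 → no match
6 → match

6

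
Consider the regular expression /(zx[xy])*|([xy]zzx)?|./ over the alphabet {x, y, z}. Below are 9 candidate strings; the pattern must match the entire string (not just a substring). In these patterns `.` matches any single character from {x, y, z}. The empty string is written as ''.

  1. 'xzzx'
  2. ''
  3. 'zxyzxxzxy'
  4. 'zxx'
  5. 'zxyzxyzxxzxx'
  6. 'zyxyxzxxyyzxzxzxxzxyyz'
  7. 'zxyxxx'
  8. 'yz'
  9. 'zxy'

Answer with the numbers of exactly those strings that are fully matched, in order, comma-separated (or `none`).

1, 2, 3, 4, 5, 9

1 → match
2 → match
3 → match
4 → match
5 → match
6 → no match
7 → no match
8 → no match
9 → match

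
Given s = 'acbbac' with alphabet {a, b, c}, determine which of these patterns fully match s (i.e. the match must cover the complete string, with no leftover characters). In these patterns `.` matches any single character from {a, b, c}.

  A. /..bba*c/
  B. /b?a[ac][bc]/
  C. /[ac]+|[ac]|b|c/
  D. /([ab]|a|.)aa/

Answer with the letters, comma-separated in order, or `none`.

A

A → match
B → no match
C → no match
D → no match — must end with 'aa'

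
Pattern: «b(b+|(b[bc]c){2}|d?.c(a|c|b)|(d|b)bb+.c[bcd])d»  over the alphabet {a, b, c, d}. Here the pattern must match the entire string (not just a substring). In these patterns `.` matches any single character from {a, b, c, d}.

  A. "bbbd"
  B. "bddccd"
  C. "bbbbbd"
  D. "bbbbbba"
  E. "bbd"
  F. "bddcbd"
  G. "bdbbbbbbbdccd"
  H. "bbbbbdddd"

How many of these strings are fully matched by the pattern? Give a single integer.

A → match
B → match
C → match
D → no match — must end with "d"
E → match
F → match
G → match
H → no match
Total matched: 6

6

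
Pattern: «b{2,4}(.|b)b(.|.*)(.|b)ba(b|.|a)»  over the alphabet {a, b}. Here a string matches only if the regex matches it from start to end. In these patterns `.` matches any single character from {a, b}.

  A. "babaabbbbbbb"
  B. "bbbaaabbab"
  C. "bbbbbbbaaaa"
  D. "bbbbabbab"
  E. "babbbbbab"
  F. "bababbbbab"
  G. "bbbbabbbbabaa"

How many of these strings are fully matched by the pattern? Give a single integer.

A → no match
B → no match
C → no match
D → match
E → no match
F → no match
G → match
Total matched: 2

2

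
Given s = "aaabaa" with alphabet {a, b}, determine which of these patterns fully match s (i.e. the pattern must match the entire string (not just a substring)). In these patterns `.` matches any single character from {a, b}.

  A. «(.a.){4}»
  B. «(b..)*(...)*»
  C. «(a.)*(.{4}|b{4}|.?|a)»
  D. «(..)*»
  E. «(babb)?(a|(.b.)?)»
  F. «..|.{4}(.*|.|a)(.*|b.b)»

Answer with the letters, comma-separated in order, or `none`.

B, C, D, F

A → no match
B → match
C → match
D → match
E → no match
F → match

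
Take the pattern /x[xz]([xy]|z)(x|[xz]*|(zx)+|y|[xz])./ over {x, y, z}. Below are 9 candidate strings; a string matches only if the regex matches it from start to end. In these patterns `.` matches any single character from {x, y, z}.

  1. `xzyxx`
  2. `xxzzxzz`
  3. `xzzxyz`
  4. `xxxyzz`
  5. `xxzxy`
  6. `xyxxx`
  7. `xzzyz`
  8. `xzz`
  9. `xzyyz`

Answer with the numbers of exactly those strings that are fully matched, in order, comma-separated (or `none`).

1, 2, 5, 7, 9

1 → match
2 → match
3 → no match
4 → no match
5 → match
6 → no match
7 → match
8 → no match
9 → match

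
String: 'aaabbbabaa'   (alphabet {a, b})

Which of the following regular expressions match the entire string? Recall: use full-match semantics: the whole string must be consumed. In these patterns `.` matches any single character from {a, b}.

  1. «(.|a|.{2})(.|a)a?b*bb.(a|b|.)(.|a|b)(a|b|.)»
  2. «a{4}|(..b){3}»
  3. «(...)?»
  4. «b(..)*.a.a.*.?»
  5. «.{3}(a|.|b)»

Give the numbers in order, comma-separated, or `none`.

1

1 → match
2 → no match
3 → no match
4 → no match — must start with 'b'
5 → no match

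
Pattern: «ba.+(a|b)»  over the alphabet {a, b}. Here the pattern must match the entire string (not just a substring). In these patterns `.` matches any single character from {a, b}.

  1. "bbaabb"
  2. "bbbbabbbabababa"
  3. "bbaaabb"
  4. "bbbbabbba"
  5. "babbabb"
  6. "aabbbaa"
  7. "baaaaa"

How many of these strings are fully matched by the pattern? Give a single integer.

1 → no match — must start with "ba"
2 → no match — must start with "ba"
3 → no match — must start with "ba"
4 → no match — must start with "ba"
5 → match
6 → no match — must start with "ba"
7 → match
Total matched: 2

2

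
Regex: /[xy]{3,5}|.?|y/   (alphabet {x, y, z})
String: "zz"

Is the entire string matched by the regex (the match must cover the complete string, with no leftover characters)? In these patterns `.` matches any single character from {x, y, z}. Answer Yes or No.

No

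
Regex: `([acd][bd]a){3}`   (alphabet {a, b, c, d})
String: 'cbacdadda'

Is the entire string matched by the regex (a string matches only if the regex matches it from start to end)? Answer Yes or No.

Yes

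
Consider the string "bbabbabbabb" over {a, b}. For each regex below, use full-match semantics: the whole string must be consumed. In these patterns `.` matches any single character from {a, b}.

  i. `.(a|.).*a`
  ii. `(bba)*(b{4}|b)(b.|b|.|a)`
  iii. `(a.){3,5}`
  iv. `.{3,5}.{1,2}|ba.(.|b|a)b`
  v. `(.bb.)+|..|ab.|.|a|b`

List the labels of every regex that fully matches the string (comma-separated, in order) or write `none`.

ii

i → no match — must end with "a"
ii → match
iii → no match — must start with "a"
iv → no match
v → no match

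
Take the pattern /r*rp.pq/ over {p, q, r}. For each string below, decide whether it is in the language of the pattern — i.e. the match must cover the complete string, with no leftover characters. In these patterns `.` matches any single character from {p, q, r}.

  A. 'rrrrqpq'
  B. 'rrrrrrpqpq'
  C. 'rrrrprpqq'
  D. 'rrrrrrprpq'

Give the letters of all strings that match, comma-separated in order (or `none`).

B, D

A → no match
B → match
C → no match — must end with 'pq'
D → match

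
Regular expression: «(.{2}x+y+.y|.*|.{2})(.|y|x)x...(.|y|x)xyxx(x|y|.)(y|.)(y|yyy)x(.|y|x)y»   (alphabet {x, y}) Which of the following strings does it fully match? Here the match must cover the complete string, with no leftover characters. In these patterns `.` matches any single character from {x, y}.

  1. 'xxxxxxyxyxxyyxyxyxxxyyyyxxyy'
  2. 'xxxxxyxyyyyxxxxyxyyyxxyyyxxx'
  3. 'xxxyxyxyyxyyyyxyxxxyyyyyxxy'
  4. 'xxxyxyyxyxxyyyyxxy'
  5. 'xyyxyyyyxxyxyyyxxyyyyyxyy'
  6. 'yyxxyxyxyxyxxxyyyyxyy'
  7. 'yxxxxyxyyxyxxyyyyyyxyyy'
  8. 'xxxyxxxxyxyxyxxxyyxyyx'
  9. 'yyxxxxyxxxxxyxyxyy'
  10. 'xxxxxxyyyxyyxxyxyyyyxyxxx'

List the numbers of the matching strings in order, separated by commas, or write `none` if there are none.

1 → no match
2 → no match — must end with 'y'
3 → no match
4 → no match
5 → no match
6 → no match
7 → no match
8 → no match — must end with 'y'
9 → no match
10 → no match — must end with 'y'

none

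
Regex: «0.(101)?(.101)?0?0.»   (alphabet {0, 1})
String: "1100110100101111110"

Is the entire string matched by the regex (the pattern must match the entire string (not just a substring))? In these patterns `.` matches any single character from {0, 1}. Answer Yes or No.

Every match must start with "0", but "1100110100101111110" does not.

No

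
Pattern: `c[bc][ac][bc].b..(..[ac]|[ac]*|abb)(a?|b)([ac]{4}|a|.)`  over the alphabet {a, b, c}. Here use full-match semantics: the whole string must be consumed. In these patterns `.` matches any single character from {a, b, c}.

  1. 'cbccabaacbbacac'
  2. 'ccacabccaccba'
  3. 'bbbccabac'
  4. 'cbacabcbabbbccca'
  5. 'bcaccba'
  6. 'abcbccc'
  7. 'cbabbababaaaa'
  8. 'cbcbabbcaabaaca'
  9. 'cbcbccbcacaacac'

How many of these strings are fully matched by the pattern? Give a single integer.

3

1 → no match
2 → match
3 → no match — must start with 'c'
4 → match
5 → no match — must start with 'c'
6 → no match — must start with 'c'
7 → no match
8 → match
9 → no match
Total matched: 3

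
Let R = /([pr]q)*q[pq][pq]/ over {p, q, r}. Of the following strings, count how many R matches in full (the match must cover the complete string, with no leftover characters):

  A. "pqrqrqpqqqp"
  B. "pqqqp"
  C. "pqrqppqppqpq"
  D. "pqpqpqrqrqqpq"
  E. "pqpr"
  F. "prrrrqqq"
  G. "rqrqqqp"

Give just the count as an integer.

A → match
B → match
C → no match
D → match
E → no match
F → no match
G → match
Total matched: 4

4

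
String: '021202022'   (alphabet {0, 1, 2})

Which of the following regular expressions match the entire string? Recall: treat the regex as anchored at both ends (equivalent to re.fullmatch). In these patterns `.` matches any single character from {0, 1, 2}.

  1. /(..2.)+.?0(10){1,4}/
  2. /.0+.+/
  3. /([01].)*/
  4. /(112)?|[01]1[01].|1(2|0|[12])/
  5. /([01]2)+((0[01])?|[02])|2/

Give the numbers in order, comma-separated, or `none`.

5

1 → no match — must end with '10'
2 → no match
3 → no match
4 → no match
5 → match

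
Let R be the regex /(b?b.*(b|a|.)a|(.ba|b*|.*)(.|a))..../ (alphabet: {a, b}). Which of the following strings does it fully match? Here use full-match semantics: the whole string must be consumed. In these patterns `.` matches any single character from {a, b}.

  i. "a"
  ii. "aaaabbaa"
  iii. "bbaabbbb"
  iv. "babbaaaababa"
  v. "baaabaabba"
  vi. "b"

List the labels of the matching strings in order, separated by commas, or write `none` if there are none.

ii, iii, iv, v

i → no match
ii → match
iii → match
iv → match
v → match
vi → no match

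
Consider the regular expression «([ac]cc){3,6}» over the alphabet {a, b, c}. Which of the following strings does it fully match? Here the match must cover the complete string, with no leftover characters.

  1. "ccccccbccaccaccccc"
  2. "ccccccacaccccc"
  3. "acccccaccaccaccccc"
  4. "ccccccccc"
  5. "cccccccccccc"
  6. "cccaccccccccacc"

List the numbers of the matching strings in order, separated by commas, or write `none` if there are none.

3, 4, 5, 6

1 → no match
2 → no match
3 → match
4 → match
5 → match
6 → match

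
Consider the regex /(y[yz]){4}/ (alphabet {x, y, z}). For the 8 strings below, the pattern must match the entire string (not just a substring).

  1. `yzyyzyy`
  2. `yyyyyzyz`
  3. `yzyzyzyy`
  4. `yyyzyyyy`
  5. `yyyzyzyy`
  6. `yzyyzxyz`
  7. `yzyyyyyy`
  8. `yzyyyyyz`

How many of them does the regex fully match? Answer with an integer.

6

1. `yzyyzyy` → no match
2. `yyyyyzyz` → match
3. `yzyzyzyy` → match
4. `yyyzyyyy` → match
5. `yyyzyzyy` → match
6. `yzyyzxyz` → no match
7. `yzyyyyyy` → match
8. `yzyyyyyz` → match
Total matched: 6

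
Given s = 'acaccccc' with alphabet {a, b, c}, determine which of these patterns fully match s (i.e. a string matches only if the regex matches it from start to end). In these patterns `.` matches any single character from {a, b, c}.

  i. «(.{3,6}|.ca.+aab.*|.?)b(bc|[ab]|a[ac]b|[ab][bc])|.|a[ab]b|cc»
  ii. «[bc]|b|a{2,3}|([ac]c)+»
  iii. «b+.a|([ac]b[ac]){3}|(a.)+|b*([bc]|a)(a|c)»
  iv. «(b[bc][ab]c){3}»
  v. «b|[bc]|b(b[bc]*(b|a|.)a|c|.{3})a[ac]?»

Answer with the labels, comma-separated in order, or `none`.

ii

i → no match
ii → match
iii → no match
iv → no match — must start with 'b'
v → no match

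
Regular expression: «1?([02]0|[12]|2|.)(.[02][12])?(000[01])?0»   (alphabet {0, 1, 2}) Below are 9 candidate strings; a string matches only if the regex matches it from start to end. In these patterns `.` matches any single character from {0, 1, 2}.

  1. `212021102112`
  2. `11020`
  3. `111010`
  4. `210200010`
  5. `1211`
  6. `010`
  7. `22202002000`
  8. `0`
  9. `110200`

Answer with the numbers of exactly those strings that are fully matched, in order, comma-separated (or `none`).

2, 3, 4

1 → no match — must end with `0`
2 → match
3 → match
4 → match
5 → no match — must end with `0`
6 → no match
7 → no match
8 → no match
9 → no match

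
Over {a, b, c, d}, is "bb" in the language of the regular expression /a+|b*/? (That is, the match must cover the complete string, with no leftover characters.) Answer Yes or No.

Yes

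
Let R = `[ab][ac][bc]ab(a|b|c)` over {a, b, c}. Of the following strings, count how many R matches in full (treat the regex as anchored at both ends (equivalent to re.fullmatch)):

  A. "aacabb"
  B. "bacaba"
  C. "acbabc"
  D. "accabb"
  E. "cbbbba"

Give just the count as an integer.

A → match
B → match
C → match
D → match
E → no match
Total matched: 4

4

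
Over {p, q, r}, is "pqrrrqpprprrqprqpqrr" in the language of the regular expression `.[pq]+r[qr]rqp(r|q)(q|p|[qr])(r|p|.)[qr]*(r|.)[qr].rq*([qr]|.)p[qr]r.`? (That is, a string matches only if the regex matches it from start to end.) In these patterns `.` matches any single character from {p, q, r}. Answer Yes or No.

No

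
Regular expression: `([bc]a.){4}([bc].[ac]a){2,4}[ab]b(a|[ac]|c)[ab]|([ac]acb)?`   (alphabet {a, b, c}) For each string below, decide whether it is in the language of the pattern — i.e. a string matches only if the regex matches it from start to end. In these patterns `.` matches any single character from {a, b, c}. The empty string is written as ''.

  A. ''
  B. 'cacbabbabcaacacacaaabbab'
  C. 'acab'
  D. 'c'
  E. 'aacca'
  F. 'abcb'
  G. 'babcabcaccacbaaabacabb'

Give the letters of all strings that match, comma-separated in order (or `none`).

A, B

A → match
B → match
C → no match
D → no match
E → no match
F → no match
G → no match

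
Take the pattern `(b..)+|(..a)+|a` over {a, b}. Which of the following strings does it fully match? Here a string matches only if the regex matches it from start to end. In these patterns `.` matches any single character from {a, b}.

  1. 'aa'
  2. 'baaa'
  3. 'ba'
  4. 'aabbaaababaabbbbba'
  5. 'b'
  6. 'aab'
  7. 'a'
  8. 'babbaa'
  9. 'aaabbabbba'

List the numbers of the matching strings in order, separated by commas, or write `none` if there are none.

7, 8

1. 'aa' → no match
2. 'baaa' → no match
3. 'ba' → no match
4 → no match
5. 'b' → no match
6. 'aab' → no match
7. 'a' → match
8. 'babbaa' → match
9. 'aaabbabbba' → no match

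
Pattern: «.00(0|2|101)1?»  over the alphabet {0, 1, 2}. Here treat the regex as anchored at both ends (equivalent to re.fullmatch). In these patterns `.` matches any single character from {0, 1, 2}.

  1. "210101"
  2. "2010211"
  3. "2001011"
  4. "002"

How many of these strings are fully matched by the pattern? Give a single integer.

1

1. "210101" → no match
2. "2010211" → no match
3. "2001011" → match
4. "002" → no match
Total matched: 1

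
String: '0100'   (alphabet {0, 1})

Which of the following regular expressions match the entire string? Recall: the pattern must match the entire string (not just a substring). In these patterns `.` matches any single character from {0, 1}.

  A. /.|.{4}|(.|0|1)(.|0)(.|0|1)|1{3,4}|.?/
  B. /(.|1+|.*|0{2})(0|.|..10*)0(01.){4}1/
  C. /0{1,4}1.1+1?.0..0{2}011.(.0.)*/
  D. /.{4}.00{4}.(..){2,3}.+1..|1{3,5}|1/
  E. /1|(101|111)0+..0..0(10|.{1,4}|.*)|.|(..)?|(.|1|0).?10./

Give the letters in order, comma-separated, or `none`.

A → match
B → no match — must end with '1'
C → no match
D → no match
E → match

A, E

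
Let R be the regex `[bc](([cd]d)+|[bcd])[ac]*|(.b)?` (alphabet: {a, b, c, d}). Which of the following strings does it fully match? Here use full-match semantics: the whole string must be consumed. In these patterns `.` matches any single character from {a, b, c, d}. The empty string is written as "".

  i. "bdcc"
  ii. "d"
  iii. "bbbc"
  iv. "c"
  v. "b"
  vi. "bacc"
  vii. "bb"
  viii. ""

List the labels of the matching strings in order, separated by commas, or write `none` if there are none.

i, vii, viii

i → match
ii → no match
iii → no match
iv → no match
v → no match
vi → no match
vii → match
viii → match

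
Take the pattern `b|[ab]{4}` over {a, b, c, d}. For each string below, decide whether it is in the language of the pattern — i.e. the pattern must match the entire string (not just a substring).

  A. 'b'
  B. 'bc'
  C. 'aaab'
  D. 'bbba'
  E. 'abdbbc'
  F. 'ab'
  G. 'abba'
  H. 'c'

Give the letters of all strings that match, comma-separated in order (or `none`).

A, C, D, G

A. 'b' → match
B. 'bc' → no match
C. 'aaab' → match
D. 'bbba' → match
E. 'abdbbc' → no match
F. 'ab' → no match
G. 'abba' → match
H. 'c' → no match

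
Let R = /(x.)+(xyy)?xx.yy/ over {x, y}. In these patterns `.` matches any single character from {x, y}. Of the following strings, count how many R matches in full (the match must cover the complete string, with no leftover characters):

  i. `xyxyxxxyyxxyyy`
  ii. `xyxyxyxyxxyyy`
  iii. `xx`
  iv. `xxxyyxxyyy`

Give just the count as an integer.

i → match
ii → match
iii. `xx` → no match — must end with `yy`
iv. `xxxyyxxyyy` → match
Total matched: 3

3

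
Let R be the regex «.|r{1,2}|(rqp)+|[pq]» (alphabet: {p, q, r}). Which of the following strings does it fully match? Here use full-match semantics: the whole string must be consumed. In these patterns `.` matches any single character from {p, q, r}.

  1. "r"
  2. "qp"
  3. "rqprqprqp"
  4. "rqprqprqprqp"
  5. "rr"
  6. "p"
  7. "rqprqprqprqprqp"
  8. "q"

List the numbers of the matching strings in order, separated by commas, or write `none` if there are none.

1, 3, 4, 5, 6, 7, 8

1 → match
2 → no match
3 → match
4 → match
5 → match
6 → match
7 → match
8 → match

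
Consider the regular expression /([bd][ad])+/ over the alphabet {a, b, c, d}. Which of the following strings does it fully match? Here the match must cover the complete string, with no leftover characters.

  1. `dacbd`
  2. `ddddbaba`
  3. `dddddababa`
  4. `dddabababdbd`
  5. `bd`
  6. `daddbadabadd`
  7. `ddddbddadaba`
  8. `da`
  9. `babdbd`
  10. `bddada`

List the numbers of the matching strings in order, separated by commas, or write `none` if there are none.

2, 3, 4, 5, 6, 7, 8, 9, 10

1. `dacbd` → no match
2. `ddddbaba` → match
3. `dddddababa` → match
4. `dddabababdbd` → match
5. `bd` → match
6. `daddbadabadd` → match
7. `ddddbddadaba` → match
8. `da` → match
9. `babdbd` → match
10. `bddada` → match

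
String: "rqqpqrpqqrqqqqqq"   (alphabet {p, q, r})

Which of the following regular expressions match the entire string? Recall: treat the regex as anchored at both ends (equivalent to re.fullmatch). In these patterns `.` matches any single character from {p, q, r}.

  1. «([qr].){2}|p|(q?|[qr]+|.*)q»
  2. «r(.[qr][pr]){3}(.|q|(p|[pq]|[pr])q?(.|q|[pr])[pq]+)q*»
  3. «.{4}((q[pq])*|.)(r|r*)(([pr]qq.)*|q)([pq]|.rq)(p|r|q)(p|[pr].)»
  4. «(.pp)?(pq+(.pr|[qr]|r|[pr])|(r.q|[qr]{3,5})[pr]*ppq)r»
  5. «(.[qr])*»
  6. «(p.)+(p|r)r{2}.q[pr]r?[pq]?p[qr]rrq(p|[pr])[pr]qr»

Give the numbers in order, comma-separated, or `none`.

1 → match
2 → match
3 → no match
4 → no match — must end with "r"
5 → no match
6 → no match — must start with "p"

1, 2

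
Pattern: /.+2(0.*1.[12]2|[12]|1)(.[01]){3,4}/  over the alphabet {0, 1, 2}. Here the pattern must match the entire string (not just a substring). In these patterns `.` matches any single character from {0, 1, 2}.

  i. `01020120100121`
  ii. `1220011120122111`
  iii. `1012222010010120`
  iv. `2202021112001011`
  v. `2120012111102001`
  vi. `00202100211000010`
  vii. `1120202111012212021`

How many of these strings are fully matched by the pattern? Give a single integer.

i → no match
ii → no match
iii → no match
iv → match
v → match
vi → no match
vii → match
Total matched: 3

3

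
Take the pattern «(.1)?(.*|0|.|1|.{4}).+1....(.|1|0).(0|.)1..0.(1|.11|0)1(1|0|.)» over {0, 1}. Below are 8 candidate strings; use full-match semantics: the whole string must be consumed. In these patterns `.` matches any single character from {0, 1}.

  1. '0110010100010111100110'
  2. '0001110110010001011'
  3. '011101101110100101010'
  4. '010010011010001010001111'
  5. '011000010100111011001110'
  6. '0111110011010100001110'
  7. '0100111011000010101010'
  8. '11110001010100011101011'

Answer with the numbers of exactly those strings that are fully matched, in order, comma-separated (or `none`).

1 → no match
2 → match
3 → no match
4 → match
5 → no match
6 → no match
7 → match
8 → match

2, 4, 7, 8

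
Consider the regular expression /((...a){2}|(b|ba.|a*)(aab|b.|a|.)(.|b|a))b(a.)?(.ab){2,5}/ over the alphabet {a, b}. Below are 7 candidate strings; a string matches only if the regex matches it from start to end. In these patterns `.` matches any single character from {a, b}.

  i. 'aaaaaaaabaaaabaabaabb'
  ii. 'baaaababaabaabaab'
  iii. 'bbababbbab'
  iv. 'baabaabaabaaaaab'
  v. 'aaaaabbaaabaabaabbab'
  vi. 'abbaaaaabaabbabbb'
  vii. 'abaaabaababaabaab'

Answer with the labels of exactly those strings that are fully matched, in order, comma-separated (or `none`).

i → no match — must end with 'ab'
ii → match
iii → no match
iv → no match
v → no match
vi → no match — must end with 'ab'
vii → match

ii, vii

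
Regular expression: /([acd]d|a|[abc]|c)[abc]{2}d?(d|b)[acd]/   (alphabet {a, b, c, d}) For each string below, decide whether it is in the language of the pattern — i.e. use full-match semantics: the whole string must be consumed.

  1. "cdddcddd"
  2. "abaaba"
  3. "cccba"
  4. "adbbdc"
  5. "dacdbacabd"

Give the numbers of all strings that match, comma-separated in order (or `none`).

1 → no match
2 → no match
3 → match
4 → match
5 → no match

3, 4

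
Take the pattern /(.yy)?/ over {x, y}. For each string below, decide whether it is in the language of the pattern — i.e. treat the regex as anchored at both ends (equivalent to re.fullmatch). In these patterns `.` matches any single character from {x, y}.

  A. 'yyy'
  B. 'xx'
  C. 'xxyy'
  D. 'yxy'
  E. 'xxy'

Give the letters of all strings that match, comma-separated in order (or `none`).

A → match
B → no match
C → no match
D → no match
E → no match

A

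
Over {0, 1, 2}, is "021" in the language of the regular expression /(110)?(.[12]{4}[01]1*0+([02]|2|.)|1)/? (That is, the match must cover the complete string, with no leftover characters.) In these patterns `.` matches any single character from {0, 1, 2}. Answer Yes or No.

No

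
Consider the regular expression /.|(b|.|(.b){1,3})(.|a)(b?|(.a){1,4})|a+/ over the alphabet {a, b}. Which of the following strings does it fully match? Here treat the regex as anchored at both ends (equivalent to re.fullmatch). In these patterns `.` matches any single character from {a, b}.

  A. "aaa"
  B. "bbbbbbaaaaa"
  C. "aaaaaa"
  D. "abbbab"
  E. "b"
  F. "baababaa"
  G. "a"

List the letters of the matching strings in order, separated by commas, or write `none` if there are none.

A → match
B → match
C → match
D → match
E → match
F → no match
G → match

A, B, C, D, E, G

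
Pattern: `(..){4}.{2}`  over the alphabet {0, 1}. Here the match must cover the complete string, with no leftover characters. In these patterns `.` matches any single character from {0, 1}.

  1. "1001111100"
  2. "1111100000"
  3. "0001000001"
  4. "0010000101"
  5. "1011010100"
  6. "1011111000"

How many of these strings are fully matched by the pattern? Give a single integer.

6

1 → match
2 → match
3 → match
4 → match
5 → match
6 → match
Total matched: 6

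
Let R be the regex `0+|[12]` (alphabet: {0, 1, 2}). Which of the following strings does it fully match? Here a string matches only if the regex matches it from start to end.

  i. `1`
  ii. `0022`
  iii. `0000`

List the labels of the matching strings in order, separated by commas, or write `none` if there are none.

i, iii

i → match
ii → no match
iii → match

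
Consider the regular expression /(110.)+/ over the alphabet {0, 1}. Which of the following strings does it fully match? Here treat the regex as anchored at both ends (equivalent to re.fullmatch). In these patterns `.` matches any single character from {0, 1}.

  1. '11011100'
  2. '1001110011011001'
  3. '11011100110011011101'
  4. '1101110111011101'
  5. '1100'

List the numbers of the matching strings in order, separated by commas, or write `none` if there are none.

1. '11011100' → match
2 → no match — must start with '110'
3 → match
4 → match
5. '1100' → match

1, 3, 4, 5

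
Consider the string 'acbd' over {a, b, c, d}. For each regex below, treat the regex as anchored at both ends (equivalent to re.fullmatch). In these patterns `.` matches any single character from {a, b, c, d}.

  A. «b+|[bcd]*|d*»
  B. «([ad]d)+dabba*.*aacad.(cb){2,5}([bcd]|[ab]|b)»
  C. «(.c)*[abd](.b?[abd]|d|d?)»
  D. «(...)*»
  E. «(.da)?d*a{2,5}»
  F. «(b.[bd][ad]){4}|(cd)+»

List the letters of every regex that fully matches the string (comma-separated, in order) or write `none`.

A → no match
B → no match
C → match
D → no match
E → no match — must end with 'a'
F → no match

C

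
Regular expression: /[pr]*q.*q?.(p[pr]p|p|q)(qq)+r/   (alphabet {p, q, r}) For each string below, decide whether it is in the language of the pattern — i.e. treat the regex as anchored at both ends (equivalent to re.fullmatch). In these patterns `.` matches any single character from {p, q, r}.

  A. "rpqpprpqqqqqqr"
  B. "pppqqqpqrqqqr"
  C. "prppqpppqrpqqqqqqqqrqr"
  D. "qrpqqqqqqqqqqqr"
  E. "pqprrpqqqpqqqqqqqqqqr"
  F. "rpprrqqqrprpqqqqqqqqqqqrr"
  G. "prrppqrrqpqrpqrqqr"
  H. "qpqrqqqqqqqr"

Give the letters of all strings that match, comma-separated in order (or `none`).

A, B, D, E, H

A → match
B → match
C → no match — must end with "qqr"
D → match
E → match
F → no match — must end with "qqr"
G → no match
H. "qpqrqqqqqqqr" → match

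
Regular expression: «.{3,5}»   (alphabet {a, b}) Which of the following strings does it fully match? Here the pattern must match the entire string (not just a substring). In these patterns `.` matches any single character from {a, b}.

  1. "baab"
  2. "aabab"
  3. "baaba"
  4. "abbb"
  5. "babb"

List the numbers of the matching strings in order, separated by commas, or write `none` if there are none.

1, 2, 3, 4, 5

1. "baab" → match
2. "aabab" → match
3. "baaba" → match
4. "abbb" → match
5. "babb" → match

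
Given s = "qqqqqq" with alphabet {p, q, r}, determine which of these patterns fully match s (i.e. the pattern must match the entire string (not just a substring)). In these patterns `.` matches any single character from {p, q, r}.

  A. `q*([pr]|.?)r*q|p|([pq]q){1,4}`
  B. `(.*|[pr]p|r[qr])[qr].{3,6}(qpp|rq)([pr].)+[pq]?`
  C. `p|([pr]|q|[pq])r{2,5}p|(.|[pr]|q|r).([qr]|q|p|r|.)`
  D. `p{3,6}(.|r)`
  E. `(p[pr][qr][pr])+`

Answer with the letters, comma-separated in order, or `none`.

A → match
B → no match
C → no match
D → no match — must start with "p"
E → no match — must start with "p"

A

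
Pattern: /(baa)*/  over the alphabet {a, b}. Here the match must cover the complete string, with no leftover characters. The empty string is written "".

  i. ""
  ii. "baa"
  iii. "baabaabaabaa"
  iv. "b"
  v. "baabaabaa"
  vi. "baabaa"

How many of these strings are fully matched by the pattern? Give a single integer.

5

i. "" → match
ii. "baa" → match
iii. "baabaabaabaa" → match
iv. "b" → no match
v. "baabaabaa" → match
vi. "baabaa" → match
Total matched: 5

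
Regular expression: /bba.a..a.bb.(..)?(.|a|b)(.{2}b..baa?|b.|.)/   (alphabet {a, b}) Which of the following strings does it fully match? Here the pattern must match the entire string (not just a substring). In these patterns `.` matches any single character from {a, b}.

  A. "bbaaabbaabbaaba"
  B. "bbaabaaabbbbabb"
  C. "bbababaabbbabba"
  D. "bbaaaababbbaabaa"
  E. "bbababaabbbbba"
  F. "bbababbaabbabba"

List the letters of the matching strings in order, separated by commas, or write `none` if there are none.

A → match
B → no match
C → match
D → match
E → match
F → match

A, C, D, E, F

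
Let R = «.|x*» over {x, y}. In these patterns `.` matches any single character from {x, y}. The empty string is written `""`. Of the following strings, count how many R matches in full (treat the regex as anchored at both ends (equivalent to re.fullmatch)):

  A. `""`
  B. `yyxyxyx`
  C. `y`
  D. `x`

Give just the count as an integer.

3

A → match
B → no match
C → match
D → match
Total matched: 3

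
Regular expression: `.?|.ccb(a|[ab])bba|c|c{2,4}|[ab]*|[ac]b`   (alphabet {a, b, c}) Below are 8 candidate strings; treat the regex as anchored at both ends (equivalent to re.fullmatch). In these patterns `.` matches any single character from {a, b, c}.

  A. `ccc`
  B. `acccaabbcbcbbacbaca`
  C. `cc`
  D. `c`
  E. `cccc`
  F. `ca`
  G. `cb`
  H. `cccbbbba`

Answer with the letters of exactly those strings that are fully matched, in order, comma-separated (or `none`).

A, C, D, E, G, H

A → match
B → no match
C → match
D → match
E → match
F → no match
G → match
H → match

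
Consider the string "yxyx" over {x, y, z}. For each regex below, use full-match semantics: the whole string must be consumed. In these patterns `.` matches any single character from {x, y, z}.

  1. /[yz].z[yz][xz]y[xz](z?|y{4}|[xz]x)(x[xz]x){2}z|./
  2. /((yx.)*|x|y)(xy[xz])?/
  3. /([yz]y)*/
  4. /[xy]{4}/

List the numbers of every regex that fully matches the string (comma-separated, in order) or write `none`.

1 → no match
2 → match
3 → no match
4 → match

2, 4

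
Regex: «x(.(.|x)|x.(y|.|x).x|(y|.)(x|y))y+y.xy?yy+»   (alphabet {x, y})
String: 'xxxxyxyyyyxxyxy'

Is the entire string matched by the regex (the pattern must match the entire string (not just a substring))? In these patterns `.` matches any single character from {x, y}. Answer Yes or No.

No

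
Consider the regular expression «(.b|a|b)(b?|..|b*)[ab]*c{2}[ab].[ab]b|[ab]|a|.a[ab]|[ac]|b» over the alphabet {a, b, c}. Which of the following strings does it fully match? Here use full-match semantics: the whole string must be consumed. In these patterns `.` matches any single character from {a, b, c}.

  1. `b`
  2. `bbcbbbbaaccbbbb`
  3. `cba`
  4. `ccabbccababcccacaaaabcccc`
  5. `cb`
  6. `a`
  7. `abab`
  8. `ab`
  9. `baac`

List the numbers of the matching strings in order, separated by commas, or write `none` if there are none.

1, 2, 6

1 → match
2 → match
3 → no match
4 → no match
5 → no match
6 → match
7 → no match
8 → no match
9 → no match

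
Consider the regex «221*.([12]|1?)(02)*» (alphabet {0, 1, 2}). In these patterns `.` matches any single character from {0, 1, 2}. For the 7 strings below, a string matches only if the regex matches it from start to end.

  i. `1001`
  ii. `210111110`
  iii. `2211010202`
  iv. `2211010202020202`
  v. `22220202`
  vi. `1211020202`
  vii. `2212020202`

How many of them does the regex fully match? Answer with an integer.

4

i → no match — must start with `22`
ii → no match — must start with `22`
iii → match
iv → match
v → match
vi → no match — must start with `22`
vii → match
Total matched: 4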